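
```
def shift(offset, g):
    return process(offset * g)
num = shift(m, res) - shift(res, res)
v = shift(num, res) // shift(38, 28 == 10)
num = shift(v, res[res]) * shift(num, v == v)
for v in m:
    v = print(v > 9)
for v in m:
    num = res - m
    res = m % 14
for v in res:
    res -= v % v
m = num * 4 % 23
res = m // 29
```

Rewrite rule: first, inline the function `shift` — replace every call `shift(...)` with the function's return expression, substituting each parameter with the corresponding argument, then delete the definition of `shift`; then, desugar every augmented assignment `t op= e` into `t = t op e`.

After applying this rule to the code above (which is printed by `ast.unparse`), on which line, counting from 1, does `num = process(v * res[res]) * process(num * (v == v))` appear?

3

Transformed code:
num = process(m * res) - process(res * res)
v = process(num * res) // process(38 * (28 == 10))
num = process(v * res[res]) * process(num * (v == v))
for v in m:
    v = print(v > 9)
for v in m:
    num = res - m
    res = m % 14
for v in res:
    res = res - v % v
m = num * 4 % 23
res = m // 29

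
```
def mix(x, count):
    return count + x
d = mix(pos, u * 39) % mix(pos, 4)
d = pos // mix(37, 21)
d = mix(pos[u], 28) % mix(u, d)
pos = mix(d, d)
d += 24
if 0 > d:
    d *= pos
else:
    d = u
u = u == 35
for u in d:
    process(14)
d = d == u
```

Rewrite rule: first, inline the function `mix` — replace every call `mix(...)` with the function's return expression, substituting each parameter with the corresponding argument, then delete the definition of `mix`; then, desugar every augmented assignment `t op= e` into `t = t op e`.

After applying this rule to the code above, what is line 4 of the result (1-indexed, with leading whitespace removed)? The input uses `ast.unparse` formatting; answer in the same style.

Transformed code:
d = (u * 39 + pos) % (4 + pos)
d = pos // (21 + 37)
d = (28 + pos[u]) % (d + u)
pos = d + d
d = d + 24
if 0 > d:
    d = d * pos
else:
    d = u
u = u == 35
for u in d:
    process(14)
d = d == u

pos = d + d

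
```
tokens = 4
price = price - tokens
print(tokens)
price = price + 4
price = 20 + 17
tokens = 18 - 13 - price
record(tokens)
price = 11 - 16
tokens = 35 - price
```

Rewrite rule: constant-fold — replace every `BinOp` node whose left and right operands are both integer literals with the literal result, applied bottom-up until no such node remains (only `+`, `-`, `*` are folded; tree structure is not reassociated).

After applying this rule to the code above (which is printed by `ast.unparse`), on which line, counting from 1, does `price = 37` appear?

5

Transformed code:
tokens = 4
price = price - tokens
print(tokens)
price = price + 4
price = 37
tokens = 5 - price
record(tokens)
price = -5
tokens = 35 - price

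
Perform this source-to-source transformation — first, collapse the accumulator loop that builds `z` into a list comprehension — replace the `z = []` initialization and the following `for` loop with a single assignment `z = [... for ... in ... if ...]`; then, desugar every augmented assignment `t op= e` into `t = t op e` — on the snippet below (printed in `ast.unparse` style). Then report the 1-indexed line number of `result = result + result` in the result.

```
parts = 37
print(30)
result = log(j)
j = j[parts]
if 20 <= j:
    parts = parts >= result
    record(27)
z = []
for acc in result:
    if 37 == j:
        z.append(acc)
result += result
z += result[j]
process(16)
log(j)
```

Transformed code:
parts = 37
print(30)
result = log(j)
j = j[parts]
if 20 <= j:
    parts = parts >= result
    record(27)
z = [acc for acc in result if 37 == j]
result = result + result
z = z + result[j]
process(16)
log(j)

9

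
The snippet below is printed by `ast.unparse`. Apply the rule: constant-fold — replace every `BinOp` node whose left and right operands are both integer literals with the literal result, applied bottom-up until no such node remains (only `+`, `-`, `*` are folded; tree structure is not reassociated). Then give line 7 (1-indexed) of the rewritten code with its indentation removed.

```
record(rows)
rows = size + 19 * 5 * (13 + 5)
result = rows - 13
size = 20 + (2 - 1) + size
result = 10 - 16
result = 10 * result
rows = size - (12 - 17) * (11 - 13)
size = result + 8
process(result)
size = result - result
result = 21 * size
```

Transformed code:
record(rows)
rows = size + 1710
result = rows - 13
size = 21 + size
result = -6
result = 10 * result
rows = size - 10
size = result + 8
process(result)
size = result - result
result = 21 * size

rows = size - 10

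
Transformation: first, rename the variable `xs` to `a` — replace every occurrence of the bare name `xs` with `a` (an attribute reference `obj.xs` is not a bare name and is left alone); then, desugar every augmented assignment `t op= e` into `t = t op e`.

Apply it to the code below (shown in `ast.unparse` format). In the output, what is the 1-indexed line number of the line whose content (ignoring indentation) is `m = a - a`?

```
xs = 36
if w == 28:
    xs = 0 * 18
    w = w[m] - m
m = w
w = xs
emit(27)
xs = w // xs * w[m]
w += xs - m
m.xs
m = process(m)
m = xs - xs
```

12

Transformed code:
a = 36
if w == 28:
    a = 0 * 18
    w = w[m] - m
m = w
w = a
emit(27)
a = w // a * w[m]
w = w + (a - m)
m.xs
m = process(m)
m = a - a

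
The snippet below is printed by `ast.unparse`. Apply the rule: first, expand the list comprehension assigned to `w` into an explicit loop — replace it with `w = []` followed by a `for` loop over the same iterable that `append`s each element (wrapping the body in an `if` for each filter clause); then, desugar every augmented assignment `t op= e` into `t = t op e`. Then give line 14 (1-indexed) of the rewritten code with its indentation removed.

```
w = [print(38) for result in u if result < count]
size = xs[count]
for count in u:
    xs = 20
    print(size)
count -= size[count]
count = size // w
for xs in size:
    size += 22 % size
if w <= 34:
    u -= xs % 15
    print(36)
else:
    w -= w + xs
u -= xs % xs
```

u = u - xs % 15

Transformed code:
w = []
for result in u:
    if result < count:
        w.append(print(38))
size = xs[count]
for count in u:
    xs = 20
    print(size)
count = count - size[count]
count = size // w
for xs in size:
    size = size + 22 % size
if w <= 34:
    u = u - xs % 15
    print(36)
else:
    w = w - (w + xs)
u = u - xs % xs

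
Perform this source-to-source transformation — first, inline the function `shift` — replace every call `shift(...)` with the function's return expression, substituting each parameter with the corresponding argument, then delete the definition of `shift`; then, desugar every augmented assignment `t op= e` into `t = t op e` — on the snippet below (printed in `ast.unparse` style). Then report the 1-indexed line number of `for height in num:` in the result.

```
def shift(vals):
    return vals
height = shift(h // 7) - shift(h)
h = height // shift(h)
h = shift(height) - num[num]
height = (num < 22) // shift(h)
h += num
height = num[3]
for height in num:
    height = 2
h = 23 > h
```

Transformed code:
height = h // 7 - h
h = height // h
h = height - num[num]
height = (num < 22) // h
h = h + num
height = num[3]
for height in num:
    height = 2
h = 23 > h

7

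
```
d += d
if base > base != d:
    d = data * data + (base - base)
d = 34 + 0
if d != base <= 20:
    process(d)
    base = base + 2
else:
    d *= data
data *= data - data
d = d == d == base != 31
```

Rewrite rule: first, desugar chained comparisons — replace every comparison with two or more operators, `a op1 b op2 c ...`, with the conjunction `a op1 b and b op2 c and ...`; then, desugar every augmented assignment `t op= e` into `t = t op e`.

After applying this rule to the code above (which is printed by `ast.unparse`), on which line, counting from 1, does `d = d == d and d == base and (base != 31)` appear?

Transformed code:
d = d + d
if base > base and base != d:
    d = data * data + (base - base)
d = 34 + 0
if d != base and base <= 20:
    process(d)
    base = base + 2
else:
    d = d * data
data = data * (data - data)
d = d == d and d == base and (base != 31)

11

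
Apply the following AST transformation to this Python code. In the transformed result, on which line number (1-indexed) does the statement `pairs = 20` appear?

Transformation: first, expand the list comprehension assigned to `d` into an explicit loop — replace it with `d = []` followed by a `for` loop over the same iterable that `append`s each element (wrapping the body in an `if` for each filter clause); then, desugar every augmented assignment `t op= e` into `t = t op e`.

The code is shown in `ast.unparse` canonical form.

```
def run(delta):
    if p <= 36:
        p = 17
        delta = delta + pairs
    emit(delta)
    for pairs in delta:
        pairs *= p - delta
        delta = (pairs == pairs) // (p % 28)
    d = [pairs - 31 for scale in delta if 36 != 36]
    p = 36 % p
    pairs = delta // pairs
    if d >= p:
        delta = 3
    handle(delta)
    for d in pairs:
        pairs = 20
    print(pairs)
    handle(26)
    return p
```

Transformed code:
def run(delta):
    if p <= 36:
        p = 17
        delta = delta + pairs
    emit(delta)
    for pairs in delta:
        pairs = pairs * (p - delta)
        delta = (pairs == pairs) // (p % 28)
    d = []
    for scale in delta:
        if 36 != 36:
            d.append(pairs - 31)
    p = 36 % p
    pairs = delta // pairs
    if d >= p:
        delta = 3
    handle(delta)
    for d in pairs:
        pairs = 20
    print(pairs)
    handle(26)
    return p

19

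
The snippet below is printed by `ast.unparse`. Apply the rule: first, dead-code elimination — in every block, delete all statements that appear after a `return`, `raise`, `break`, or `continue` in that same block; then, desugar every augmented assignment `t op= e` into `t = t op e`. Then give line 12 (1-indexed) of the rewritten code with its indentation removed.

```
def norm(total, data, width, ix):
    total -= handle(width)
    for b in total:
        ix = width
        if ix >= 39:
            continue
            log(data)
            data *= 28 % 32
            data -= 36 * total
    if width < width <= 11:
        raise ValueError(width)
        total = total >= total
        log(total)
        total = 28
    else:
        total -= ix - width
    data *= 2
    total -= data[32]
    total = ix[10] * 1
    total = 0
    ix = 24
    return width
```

total = total - data[32]

Transformed code:
def norm(total, data, width, ix):
    total = total - handle(width)
    for b in total:
        ix = width
        if ix >= 39:
            continue
    if width < width <= 11:
        raise ValueError(width)
    else:
        total = total - (ix - width)
    data = data * 2
    total = total - data[32]
    total = ix[10] * 1
    total = 0
    ix = 24
    return width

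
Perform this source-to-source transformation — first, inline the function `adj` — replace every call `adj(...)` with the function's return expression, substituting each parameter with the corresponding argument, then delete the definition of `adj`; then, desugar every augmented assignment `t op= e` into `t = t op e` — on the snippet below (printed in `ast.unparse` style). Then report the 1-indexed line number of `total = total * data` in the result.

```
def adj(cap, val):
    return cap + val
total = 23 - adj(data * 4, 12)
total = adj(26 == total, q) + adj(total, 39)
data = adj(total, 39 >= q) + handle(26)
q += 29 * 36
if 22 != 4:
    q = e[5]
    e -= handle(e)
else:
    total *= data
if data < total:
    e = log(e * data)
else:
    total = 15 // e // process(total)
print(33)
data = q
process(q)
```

9

Transformed code:
total = 23 - (data * 4 + 12)
total = (26 == total) + q + (total + 39)
data = total + (39 >= q) + handle(26)
q = q + 29 * 36
if 22 != 4:
    q = e[5]
    e = e - handle(e)
else:
    total = total * data
if data < total:
    e = log(e * data)
else:
    total = 15 // e // process(total)
print(33)
data = q
process(q)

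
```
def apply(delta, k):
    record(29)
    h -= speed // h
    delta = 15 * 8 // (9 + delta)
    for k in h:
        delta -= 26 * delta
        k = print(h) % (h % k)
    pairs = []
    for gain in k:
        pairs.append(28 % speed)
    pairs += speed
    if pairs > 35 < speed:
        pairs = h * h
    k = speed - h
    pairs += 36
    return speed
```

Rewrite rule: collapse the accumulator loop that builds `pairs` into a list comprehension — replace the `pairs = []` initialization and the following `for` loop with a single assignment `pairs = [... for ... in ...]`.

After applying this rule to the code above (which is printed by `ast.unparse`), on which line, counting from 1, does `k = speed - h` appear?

Transformed code:
def apply(delta, k):
    record(29)
    h -= speed // h
    delta = 15 * 8 // (9 + delta)
    for k in h:
        delta -= 26 * delta
        k = print(h) % (h % k)
    pairs = [28 % speed for gain in k]
    pairs += speed
    if pairs > 35 < speed:
        pairs = h * h
    k = speed - h
    pairs += 36
    return speed

12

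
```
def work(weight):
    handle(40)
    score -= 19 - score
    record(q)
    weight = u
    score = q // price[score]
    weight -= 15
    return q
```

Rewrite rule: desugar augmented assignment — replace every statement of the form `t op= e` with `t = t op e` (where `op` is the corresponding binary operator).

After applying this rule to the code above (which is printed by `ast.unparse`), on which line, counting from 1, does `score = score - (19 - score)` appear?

3

Transformed code:
def work(weight):
    handle(40)
    score = score - (19 - score)
    record(q)
    weight = u
    score = q // price[score]
    weight = weight - 15
    return q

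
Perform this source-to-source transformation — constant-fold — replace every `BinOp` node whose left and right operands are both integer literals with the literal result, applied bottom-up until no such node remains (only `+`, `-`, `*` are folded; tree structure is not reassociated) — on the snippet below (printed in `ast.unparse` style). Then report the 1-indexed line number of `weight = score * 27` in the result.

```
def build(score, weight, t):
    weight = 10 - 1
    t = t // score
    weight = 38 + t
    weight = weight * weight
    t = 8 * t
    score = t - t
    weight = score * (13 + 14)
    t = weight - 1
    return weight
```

Transformed code:
def build(score, weight, t):
    weight = 9
    t = t // score
    weight = 38 + t
    weight = weight * weight
    t = 8 * t
    score = t - t
    weight = score * 27
    t = weight - 1
    return weight

8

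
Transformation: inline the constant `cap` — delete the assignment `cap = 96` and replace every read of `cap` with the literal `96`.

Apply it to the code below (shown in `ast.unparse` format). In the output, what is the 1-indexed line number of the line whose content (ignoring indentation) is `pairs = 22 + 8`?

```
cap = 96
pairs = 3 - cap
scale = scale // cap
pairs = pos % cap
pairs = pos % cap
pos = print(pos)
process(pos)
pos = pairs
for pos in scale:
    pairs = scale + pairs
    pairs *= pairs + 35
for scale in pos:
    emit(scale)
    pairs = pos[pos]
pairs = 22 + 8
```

Transformed code:
pairs = 3 - 96
scale = scale // 96
pairs = pos % 96
pairs = pos % 96
pos = print(pos)
process(pos)
pos = pairs
for pos in scale:
    pairs = scale + pairs
    pairs *= pairs + 35
for scale in pos:
    emit(scale)
    pairs = pos[pos]
pairs = 22 + 8

14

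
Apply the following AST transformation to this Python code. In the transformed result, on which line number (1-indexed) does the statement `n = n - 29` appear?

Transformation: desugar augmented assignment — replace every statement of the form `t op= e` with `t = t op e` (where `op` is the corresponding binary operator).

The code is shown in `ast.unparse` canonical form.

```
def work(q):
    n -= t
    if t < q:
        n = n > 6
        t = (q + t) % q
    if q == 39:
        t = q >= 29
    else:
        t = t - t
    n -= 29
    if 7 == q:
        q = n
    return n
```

10

Transformed code:
def work(q):
    n = n - t
    if t < q:
        n = n > 6
        t = (q + t) % q
    if q == 39:
        t = q >= 29
    else:
        t = t - t
    n = n - 29
    if 7 == q:
        q = n
    return n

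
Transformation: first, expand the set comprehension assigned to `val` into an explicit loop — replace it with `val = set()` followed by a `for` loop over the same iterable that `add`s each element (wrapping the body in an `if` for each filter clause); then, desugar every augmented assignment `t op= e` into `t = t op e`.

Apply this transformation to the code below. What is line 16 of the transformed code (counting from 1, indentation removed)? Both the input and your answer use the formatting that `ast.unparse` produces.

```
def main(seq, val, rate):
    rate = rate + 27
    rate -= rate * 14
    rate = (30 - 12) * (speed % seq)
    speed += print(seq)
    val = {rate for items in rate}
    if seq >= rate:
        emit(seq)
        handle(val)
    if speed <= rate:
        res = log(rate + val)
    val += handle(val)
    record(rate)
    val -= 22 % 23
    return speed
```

Transformed code:
def main(seq, val, rate):
    rate = rate + 27
    rate = rate - rate * 14
    rate = (30 - 12) * (speed % seq)
    speed = speed + print(seq)
    val = set()
    for items in rate:
        val.add(rate)
    if seq >= rate:
        emit(seq)
        handle(val)
    if speed <= rate:
        res = log(rate + val)
    val = val + handle(val)
    record(rate)
    val = val - 22 % 23
    return speed

val = val - 22 % 23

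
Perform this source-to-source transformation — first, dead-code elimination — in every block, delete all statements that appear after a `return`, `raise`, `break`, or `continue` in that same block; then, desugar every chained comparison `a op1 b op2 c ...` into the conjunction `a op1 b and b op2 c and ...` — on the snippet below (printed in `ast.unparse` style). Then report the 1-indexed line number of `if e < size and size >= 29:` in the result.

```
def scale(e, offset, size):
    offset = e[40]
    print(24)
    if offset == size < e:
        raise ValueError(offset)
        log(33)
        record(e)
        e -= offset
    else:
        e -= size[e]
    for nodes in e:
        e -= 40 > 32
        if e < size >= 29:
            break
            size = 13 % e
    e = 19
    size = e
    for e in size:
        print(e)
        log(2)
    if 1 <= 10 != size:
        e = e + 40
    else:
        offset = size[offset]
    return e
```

Transformed code:
def scale(e, offset, size):
    offset = e[40]
    print(24)
    if offset == size and size < e:
        raise ValueError(offset)
    else:
        e -= size[e]
    for nodes in e:
        e -= 40 > 32
        if e < size and size >= 29:
            break
    e = 19
    size = e
    for e in size:
        print(e)
        log(2)
    if 1 <= 10 and 10 != size:
        e = e + 40
    else:
        offset = size[offset]
    return e

10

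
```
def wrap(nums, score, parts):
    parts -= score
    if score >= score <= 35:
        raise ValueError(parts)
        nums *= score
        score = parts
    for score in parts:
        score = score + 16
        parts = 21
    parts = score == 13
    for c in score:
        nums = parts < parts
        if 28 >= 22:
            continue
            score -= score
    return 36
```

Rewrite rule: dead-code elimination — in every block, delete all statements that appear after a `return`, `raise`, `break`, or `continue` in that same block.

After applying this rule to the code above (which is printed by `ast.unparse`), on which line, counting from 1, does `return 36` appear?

13

Transformed code:
def wrap(nums, score, parts):
    parts -= score
    if score >= score <= 35:
        raise ValueError(parts)
    for score in parts:
        score = score + 16
        parts = 21
    parts = score == 13
    for c in score:
        nums = parts < parts
        if 28 >= 22:
            continue
    return 36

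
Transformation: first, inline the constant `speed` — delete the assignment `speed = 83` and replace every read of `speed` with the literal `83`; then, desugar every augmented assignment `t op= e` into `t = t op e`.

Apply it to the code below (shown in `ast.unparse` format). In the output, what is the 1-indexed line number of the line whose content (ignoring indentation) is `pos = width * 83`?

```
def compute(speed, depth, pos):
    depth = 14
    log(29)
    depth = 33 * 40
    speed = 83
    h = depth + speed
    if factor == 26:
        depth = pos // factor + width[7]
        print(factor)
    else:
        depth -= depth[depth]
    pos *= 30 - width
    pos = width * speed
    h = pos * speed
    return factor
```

Transformed code:
def compute(speed, depth, pos):
    depth = 14
    log(29)
    depth = 33 * 40
    h = depth + 83
    if factor == 26:
        depth = pos // factor + width[7]
        print(factor)
    else:
        depth = depth - depth[depth]
    pos = pos * (30 - width)
    pos = width * 83
    h = pos * 83
    return factor

12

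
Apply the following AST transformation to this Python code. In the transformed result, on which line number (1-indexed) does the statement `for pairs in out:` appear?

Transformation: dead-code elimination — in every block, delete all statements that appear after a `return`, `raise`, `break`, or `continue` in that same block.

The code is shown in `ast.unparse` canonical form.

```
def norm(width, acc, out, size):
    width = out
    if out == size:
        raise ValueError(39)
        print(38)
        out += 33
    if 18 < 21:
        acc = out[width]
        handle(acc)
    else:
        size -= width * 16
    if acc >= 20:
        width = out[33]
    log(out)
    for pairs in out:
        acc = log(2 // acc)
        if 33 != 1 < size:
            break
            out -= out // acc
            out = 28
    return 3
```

13

Transformed code:
def norm(width, acc, out, size):
    width = out
    if out == size:
        raise ValueError(39)
    if 18 < 21:
        acc = out[width]
        handle(acc)
    else:
        size -= width * 16
    if acc >= 20:
        width = out[33]
    log(out)
    for pairs in out:
        acc = log(2 // acc)
        if 33 != 1 < size:
            break
    return 3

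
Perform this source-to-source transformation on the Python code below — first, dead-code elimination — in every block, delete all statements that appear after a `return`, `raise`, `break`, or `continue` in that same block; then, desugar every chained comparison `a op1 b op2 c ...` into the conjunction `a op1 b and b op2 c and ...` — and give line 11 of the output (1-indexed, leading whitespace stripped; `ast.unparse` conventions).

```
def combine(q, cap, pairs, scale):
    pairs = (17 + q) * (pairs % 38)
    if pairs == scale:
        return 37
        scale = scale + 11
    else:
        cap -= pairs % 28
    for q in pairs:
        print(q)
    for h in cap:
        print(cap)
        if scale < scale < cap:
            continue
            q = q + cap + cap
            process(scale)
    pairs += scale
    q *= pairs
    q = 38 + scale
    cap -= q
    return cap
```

Transformed code:
def combine(q, cap, pairs, scale):
    pairs = (17 + q) * (pairs % 38)
    if pairs == scale:
        return 37
    else:
        cap -= pairs % 28
    for q in pairs:
        print(q)
    for h in cap:
        print(cap)
        if scale < scale and scale < cap:
            continue
    pairs += scale
    q *= pairs
    q = 38 + scale
    cap -= q
    return cap

if scale < scale and scale < cap:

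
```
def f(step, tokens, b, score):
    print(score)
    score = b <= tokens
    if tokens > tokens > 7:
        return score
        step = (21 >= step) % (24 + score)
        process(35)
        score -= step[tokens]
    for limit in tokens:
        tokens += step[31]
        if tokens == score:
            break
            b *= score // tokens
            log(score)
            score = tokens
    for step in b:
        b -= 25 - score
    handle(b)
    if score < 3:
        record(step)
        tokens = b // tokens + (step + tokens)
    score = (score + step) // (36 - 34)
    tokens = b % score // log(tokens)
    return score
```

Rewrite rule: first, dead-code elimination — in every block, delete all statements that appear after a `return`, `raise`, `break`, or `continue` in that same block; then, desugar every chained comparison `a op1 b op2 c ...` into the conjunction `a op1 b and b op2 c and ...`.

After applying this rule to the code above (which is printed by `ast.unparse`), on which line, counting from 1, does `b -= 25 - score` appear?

11

Transformed code:
def f(step, tokens, b, score):
    print(score)
    score = b <= tokens
    if tokens > tokens and tokens > 7:
        return score
    for limit in tokens:
        tokens += step[31]
        if tokens == score:
            break
    for step in b:
        b -= 25 - score
    handle(b)
    if score < 3:
        record(step)
        tokens = b // tokens + (step + tokens)
    score = (score + step) // (36 - 34)
    tokens = b % score // log(tokens)
    return score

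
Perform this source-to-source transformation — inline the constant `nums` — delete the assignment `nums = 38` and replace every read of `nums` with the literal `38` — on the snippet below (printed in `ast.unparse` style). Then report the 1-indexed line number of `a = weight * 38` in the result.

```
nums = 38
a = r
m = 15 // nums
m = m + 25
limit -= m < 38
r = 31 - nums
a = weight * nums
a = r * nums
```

Transformed code:
a = r
m = 15 // 38
m = m + 25
limit -= m < 38
r = 31 - 38
a = weight * 38
a = r * 38

6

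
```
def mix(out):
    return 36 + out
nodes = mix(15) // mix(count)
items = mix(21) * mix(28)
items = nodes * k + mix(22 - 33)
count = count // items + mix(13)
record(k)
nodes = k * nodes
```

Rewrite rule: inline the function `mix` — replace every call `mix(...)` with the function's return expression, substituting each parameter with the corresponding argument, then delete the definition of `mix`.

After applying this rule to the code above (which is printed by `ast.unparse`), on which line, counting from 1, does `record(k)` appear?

Transformed code:
nodes = (36 + 15) // (36 + count)
items = (36 + 21) * (36 + 28)
items = nodes * k + (36 + (22 - 33))
count = count // items + (36 + 13)
record(k)
nodes = k * nodes

5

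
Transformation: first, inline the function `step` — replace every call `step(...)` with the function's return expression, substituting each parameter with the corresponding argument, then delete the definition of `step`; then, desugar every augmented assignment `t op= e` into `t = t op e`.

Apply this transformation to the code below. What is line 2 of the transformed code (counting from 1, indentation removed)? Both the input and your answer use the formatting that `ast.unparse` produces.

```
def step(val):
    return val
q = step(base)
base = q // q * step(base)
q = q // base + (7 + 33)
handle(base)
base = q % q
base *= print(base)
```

base = q // q * base

Transformed code:
q = base
base = q // q * base
q = q // base + (7 + 33)
handle(base)
base = q % q
base = base * print(base)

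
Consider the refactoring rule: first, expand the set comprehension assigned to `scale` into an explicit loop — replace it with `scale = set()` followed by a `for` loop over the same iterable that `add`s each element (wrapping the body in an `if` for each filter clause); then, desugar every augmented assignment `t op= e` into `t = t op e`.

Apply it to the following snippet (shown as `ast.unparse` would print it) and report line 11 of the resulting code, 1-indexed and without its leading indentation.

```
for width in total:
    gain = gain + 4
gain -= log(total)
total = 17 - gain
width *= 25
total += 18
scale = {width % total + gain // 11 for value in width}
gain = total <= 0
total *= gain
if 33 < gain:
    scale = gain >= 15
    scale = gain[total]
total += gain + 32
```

Transformed code:
for width in total:
    gain = gain + 4
gain = gain - log(total)
total = 17 - gain
width = width * 25
total = total + 18
scale = set()
for value in width:
    scale.add(width % total + gain // 11)
gain = total <= 0
total = total * gain
if 33 < gain:
    scale = gain >= 15
    scale = gain[total]
total = total + (gain + 32)

total = total * gain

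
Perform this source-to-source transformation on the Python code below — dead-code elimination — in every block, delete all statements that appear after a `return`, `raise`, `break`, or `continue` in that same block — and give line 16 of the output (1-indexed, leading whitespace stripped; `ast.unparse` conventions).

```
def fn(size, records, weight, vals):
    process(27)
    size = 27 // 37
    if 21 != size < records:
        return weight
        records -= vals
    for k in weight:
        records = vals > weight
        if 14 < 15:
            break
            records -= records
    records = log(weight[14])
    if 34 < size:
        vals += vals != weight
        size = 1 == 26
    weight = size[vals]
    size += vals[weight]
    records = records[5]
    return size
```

records = records[5]

Transformed code:
def fn(size, records, weight, vals):
    process(27)
    size = 27 // 37
    if 21 != size < records:
        return weight
    for k in weight:
        records = vals > weight
        if 14 < 15:
            break
    records = log(weight[14])
    if 34 < size:
        vals += vals != weight
        size = 1 == 26
    weight = size[vals]
    size += vals[weight]
    records = records[5]
    return size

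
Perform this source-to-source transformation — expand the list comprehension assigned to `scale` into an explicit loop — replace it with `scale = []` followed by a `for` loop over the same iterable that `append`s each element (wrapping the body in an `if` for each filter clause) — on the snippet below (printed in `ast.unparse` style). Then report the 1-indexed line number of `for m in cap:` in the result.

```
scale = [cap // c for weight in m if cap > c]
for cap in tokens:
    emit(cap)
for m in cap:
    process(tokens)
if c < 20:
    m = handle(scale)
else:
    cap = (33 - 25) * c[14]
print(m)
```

Transformed code:
scale = []
for weight in m:
    if cap > c:
        scale.append(cap // c)
for cap in tokens:
    emit(cap)
for m in cap:
    process(tokens)
if c < 20:
    m = handle(scale)
else:
    cap = (33 - 25) * c[14]
print(m)

7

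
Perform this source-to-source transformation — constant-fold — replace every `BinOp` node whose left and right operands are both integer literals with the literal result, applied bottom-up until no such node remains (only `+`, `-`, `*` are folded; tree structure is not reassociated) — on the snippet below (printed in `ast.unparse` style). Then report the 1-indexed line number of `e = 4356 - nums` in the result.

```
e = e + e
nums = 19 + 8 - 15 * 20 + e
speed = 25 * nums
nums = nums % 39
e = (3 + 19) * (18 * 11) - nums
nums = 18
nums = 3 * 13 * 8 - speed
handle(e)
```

Transformed code:
e = e + e
nums = -273 + e
speed = 25 * nums
nums = nums % 39
e = 4356 - nums
nums = 18
nums = 312 - speed
handle(e)

5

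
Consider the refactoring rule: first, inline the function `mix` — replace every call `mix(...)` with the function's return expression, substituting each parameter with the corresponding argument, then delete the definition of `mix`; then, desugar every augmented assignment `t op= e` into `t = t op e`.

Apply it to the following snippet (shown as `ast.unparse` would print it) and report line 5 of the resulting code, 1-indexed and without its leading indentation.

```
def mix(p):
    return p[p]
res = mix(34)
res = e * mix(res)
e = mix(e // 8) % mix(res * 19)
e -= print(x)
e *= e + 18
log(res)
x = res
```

Transformed code:
res = 34[34]
res = e * res[res]
e = (e // 8)[e // 8] % (res * 19)[res * 19]
e = e - print(x)
e = e * (e + 18)
log(res)
x = res

e = e * (e + 18)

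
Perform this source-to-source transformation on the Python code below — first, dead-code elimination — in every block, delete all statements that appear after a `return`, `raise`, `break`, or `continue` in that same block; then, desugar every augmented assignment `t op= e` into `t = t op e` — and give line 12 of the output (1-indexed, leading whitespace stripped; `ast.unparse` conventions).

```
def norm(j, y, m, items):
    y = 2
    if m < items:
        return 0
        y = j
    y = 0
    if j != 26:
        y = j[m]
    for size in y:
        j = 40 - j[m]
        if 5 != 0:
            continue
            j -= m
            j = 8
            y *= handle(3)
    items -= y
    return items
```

items = items - y

Transformed code:
def norm(j, y, m, items):
    y = 2
    if m < items:
        return 0
    y = 0
    if j != 26:
        y = j[m]
    for size in y:
        j = 40 - j[m]
        if 5 != 0:
            continue
    items = items - y
    return items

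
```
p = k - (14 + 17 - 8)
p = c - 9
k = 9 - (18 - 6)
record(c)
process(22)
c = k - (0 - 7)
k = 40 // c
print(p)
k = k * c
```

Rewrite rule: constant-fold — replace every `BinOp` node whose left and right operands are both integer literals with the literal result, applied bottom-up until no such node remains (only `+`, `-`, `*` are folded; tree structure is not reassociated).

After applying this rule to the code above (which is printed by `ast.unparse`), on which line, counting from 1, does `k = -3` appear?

3

Transformed code:
p = k - 23
p = c - 9
k = -3
record(c)
process(22)
c = k - -7
k = 40 // c
print(p)
k = k * c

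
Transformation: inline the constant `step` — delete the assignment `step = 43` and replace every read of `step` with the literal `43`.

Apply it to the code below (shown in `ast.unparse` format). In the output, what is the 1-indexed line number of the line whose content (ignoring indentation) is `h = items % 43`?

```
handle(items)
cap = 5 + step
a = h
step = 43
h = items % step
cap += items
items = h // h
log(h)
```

Transformed code:
handle(items)
cap = 5 + 43
a = h
h = items % 43
cap += items
items = h // h
log(h)

4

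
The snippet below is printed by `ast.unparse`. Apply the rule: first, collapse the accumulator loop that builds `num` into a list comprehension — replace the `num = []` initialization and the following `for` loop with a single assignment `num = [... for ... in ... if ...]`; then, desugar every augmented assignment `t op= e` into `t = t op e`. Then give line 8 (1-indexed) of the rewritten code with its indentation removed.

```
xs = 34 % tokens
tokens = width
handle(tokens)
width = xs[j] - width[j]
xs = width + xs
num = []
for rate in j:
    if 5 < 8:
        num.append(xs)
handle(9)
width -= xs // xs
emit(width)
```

width = width - xs // xs

Transformed code:
xs = 34 % tokens
tokens = width
handle(tokens)
width = xs[j] - width[j]
xs = width + xs
num = [xs for rate in j if 5 < 8]
handle(9)
width = width - xs // xs
emit(width)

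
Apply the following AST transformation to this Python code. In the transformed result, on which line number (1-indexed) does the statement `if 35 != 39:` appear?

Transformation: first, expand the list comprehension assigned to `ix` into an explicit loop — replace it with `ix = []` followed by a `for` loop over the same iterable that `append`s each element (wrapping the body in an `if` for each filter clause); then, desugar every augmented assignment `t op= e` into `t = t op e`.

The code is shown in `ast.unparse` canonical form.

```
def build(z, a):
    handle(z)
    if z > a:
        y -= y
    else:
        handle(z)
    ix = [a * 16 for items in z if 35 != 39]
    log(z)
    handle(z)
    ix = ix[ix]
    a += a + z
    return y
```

9

Transformed code:
def build(z, a):
    handle(z)
    if z > a:
        y = y - y
    else:
        handle(z)
    ix = []
    for items in z:
        if 35 != 39:
            ix.append(a * 16)
    log(z)
    handle(z)
    ix = ix[ix]
    a = a + (a + z)
    return y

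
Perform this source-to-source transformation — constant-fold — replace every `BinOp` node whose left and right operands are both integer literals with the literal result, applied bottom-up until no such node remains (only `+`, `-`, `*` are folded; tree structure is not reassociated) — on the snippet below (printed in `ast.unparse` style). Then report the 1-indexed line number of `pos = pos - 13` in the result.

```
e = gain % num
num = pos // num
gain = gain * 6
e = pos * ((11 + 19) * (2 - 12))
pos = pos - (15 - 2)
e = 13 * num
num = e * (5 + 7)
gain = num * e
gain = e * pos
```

Transformed code:
e = gain % num
num = pos // num
gain = gain * 6
e = pos * -300
pos = pos - 13
e = 13 * num
num = e * 12
gain = num * e
gain = e * pos

5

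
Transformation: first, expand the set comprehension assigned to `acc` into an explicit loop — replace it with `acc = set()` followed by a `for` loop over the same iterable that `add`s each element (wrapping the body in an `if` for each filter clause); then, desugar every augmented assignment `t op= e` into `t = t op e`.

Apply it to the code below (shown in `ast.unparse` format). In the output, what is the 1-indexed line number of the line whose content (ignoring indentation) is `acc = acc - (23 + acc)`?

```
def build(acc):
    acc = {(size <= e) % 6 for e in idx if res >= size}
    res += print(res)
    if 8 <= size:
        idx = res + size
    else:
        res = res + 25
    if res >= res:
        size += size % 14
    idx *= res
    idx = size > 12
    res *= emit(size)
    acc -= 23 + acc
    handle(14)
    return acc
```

16

Transformed code:
def build(acc):
    acc = set()
    for e in idx:
        if res >= size:
            acc.add((size <= e) % 6)
    res = res + print(res)
    if 8 <= size:
        idx = res + size
    else:
        res = res + 25
    if res >= res:
        size = size + size % 14
    idx = idx * res
    idx = size > 12
    res = res * emit(size)
    acc = acc - (23 + acc)
    handle(14)
    return acc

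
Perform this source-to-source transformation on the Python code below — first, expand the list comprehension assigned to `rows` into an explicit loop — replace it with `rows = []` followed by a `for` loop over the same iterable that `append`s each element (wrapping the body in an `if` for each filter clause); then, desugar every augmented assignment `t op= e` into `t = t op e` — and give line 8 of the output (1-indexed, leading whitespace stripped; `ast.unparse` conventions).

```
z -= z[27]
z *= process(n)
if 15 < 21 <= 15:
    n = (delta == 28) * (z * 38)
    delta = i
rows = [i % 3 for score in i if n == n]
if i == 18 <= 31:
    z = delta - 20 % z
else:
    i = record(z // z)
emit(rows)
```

if n == n:

Transformed code:
z = z - z[27]
z = z * process(n)
if 15 < 21 <= 15:
    n = (delta == 28) * (z * 38)
    delta = i
rows = []
for score in i:
    if n == n:
        rows.append(i % 3)
if i == 18 <= 31:
    z = delta - 20 % z
else:
    i = record(z // z)
emit(rows)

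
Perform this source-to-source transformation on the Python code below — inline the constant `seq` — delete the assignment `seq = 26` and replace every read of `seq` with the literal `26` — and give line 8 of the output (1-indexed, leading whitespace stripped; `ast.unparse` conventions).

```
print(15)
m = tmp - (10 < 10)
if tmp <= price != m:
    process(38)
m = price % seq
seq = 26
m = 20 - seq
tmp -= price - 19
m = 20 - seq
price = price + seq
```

Transformed code:
print(15)
m = tmp - (10 < 10)
if tmp <= price != m:
    process(38)
m = price % 26
m = 20 - 26
tmp -= price - 19
m = 20 - 26
price = price + 26

m = 20 - 26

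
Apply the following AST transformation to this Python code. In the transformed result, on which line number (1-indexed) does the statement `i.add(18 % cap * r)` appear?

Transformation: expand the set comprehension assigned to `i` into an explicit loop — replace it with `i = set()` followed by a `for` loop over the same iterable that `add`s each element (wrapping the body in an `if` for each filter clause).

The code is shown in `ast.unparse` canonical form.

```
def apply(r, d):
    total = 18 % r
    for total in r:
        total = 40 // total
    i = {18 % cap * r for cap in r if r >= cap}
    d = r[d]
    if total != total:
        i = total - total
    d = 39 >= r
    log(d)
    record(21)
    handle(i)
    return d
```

8

Transformed code:
def apply(r, d):
    total = 18 % r
    for total in r:
        total = 40 // total
    i = set()
    for cap in r:
        if r >= cap:
            i.add(18 % cap * r)
    d = r[d]
    if total != total:
        i = total - total
    d = 39 >= r
    log(d)
    record(21)
    handle(i)
    return d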